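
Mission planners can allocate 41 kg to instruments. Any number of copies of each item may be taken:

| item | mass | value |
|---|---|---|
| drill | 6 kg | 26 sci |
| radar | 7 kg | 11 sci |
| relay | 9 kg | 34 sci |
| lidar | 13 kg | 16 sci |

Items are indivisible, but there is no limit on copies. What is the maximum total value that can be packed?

Best value-per-unit is drill at 26/6; filling with it alone gives 6×26 = 156.
Optimal mix: 5×drill + 1×relay → mass 39, value 164.

164 sci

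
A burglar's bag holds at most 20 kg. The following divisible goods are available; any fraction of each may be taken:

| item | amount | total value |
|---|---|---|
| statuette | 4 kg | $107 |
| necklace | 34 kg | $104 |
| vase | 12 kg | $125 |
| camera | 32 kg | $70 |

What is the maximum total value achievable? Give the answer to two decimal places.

244.24

Take in order of value per unit:
- statuette (107/4 per unit): all 4 → value 107, running total 107.00
- vase (125/12 per unit): all 12 → value 125, running total 232.00
- necklace (104/34 per unit): 4 of 34 → value 4×104/34 = 12.2353, running total 244.24
Total 244.24.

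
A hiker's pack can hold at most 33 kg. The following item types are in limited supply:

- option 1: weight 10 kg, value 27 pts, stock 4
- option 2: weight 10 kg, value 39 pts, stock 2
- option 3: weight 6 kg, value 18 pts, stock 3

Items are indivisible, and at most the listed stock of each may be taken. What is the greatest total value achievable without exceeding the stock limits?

Best selections within weight 33 and stock limits:
- 2×option 2 + 2×option 3: weight 32, value 114
- 1×option 1 + 2×option 2: weight 30, value 105
- 1×option 1 + 1×option 2 + 2×option 3: weight 32, value 102
Best: 114 pts.

114 pts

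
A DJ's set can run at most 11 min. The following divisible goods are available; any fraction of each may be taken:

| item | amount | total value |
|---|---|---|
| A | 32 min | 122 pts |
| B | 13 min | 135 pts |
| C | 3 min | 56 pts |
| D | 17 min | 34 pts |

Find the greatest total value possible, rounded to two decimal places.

Take in order of value per unit:
- C (56/3 per unit): all 3 → value 56, running total 56.00
- B (135/13 per unit): 8 of 13 → value 8×135/13 = 83.0769, running total 139.08
Total 139.08.

139.08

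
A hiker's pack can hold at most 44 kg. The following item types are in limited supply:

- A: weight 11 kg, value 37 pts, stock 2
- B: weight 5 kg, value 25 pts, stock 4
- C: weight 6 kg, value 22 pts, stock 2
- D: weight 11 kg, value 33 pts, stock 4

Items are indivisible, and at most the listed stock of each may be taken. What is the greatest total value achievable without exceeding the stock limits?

Top feasible selections:
- 1×A + 4×B + 2×C: weight 43, value 181
- 4×B + 2×C + 1×D: weight 43, value 177
- 2×A + 4×B: weight 42, value 174
Best: 181 pts.

181 pts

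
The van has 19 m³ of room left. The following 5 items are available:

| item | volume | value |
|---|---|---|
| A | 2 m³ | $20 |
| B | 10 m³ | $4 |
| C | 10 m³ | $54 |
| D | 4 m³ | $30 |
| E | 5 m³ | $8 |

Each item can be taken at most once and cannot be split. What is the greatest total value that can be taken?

$104

Check high-value combinations within 19 m³:
- A+C+D: volume 2+10+4=16, value 20+54+30=104
- C+D+E: volume 10+4+5=19, value 54+30+8=92
- C+D: volume 10+4=14, value 54+30=84
- A+C+E: volume 2+10+5=17, value 20+54+8=82
Best: $104.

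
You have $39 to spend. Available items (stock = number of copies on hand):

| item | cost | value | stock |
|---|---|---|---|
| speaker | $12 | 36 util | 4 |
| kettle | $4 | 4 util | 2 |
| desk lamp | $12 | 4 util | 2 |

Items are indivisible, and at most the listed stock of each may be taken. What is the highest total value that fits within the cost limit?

Best selections within cost 39 and stock limits:
- 3×speaker: cost 36, value 108
- 2×speaker + 2×kettle: cost 32, value 80
Best: 108 util.

108 util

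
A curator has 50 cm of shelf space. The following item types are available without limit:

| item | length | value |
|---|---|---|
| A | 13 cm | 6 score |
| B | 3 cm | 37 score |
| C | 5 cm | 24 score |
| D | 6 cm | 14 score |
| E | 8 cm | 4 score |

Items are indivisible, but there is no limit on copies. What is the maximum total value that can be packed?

Best value-per-unit is B at 37/3, and filling with it alone uses length 16×3=48. No mix of the others beats 16×37 = 592.

592 score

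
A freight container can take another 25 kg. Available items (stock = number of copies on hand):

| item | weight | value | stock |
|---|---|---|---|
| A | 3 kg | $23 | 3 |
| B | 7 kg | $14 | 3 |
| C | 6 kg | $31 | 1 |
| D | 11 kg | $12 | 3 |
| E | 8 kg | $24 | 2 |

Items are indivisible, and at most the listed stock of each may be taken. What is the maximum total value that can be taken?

$124

Best selections within weight 25 and stock limits:
- 3×A + 1×C + 1×E: weight 23, value 124
- 3×A + 2×E: weight 25, value 117
Best: $124.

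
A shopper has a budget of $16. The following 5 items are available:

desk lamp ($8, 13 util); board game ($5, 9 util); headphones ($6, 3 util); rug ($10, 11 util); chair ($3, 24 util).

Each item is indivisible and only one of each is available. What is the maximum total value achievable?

This is a 0/1 knapsack; check combinations near the capacity.
- desk lamp+board game+chair: cost 8+5+3=16, value 13+9+24=46
- desk lamp+chair: cost 8+3=11, value 13+24=37
- board game+headphones+chair: cost 5+6+3=14, value 9+3+24=36
- rug+chair: cost 10+3=13, value 11+24=35
- board game+chair: cost 5+3=8, value 9+24=33
Best: 46 util.

46 util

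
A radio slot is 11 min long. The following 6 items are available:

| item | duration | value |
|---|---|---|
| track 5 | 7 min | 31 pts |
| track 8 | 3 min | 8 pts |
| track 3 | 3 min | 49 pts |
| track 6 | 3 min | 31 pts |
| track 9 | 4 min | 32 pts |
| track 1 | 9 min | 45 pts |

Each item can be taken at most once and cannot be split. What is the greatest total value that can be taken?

This is a 0/1 knapsack; check combinations near the capacity.
- track 3+track 6+track 9: duration 3+3+4=10, value 49+31+32=112
- track 8+track 3+track 9: duration 3+3+4=10, value 8+49+32=89
- track 8+track 3+track 6: duration 3+3+3=9, value 8+49+31=88
- track 3+track 9: duration 3+4=7, value 49+32=81
Best: 112 pts.

112 pts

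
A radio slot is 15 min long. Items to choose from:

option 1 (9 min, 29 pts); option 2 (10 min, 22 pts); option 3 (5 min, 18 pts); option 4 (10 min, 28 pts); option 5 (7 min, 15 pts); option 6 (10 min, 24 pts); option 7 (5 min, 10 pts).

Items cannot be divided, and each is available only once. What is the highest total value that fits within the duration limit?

This is a 0/1 knapsack; check combinations near the capacity.
- option 1+option 3: duration 9+5=14, value 29+18=47
- option 3+option 4: duration 5+10=15, value 18+28=46
- option 3+option 6: duration 5+10=15, value 18+24=42
- option 2+option 3: duration 10+5=15, value 22+18=40
- option 1+option 7: duration 9+5=14, value 29+10=39
Best: 47 pts.

47 pts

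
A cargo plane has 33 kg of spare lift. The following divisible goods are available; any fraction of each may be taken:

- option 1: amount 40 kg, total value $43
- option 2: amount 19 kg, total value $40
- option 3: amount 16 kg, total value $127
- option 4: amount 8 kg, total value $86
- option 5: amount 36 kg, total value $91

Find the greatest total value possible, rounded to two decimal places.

Take in order of value per unit:
- option 4 (86/8 per unit): all 8 → value 86, running total 86.00
- option 3 (127/16 per unit): all 16 → value 127, running total 213.00
- option 5 (91/36 per unit): 9 of 36 → value 9×91/36 = 22.7500, running total 235.75
Total 235.75.

235.75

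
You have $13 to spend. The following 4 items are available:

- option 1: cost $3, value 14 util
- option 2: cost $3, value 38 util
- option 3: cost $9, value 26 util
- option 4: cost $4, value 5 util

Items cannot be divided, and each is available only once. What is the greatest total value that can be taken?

Check high-value combinations within $13:
- option 2+option 3: cost 3+9=12, value 38+26=64
- option 1+option 2+option 4: cost 3+3+4=10, value 14+38+5=57
- option 1+option 2: cost 3+3=6, value 14+38=52
- option 2+option 4: cost 3+4=7, value 38+5=43
- option 1+option 3: cost 3+9=12, value 14+26=40
Best: 64 util.

64 util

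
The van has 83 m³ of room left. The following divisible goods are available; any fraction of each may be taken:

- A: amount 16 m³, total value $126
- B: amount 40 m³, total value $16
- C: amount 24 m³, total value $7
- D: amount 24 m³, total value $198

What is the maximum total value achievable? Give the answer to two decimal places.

Take in order of value per unit:
- D (198/24 per unit): all 24 → value 198, running total 198.00
- A (126/16 per unit): all 16 → value 126, running total 324.00
- B (16/40 per unit): all 40 → value 16, running total 340.00
- C (7/24 per unit): 3 of 24 → value 3×7/24 = 0.8750, running total 340.88
Total 340.88.

340.88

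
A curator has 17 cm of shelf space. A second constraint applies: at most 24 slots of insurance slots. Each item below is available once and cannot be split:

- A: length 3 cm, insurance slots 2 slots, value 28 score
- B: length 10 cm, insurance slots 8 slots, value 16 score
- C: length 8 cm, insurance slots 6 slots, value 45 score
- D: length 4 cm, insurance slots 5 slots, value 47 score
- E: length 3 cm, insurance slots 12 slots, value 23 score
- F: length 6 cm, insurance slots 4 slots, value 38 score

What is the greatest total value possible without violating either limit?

Feasible sets respecting both limits:
- A+D+E+F: length 16, insurance slots 23, value 136
- A+C+D: length 15, insurance slots 13, value 120
- C+D+E: length 15, insurance slots 23, value 115
- A+D+F: length 13, insurance slots 11, value 113
Best: 136 score.

136 score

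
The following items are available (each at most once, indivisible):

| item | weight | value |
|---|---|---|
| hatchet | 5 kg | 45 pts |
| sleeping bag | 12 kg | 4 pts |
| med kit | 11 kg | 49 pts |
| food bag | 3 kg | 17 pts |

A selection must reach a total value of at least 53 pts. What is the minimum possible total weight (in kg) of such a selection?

8

Subsets with value ≥ 53, sorted by total weight:
- hatchet+food bag: weight 8, value 62
- med kit+food bag: weight 14, value 66
Minimum weight: 8 kg.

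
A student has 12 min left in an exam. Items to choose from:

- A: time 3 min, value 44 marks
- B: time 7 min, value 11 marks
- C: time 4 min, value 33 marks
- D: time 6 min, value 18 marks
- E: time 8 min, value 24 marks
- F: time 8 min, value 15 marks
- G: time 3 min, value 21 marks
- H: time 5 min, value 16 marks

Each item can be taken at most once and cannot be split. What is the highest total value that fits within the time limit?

This is a 0/1 knapsack; check combinations near the capacity.
- A+C+G: time 3+4+3=10, value 44+33+21=98
- A+C+H: time 3+4+5=12, value 44+33+16=93
- A+D+G: time 3+6+3=12, value 44+18+21=83
- A+G+H: time 3+3+5=11, value 44+21+16=81
- A+C: time 3+4=7, value 44+33=77
Best: 98 marks.

98 marks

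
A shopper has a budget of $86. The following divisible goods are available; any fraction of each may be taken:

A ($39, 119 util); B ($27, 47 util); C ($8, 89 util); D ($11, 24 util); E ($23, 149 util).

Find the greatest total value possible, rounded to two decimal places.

389.70

Take in order of value per unit:
- C (89/8 per unit): all 8 → value 89, running total 89.00
- E (149/23 per unit): all 23 → value 149, running total 238.00
- A (119/39 per unit): all 39 → value 119, running total 357.00
- D (24/11 per unit): all 11 → value 24, running total 381.00
- B (47/27 per unit): 5 of 27 → value 5×47/27 = 8.7037, running total 389.70
Total 389.70.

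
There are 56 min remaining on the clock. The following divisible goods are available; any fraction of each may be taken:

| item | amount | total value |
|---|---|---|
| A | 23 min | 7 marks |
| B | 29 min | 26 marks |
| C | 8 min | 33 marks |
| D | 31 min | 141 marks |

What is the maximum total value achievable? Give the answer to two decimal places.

Take in order of value per unit:
- D (141/31 per unit): all 31 → value 141, running total 141.00
- C (33/8 per unit): all 8 → value 33, running total 174.00
- B (26/29 per unit): 17 of 29 → value 17×26/29 = 15.2414, running total 189.24
Total 189.24.

189.24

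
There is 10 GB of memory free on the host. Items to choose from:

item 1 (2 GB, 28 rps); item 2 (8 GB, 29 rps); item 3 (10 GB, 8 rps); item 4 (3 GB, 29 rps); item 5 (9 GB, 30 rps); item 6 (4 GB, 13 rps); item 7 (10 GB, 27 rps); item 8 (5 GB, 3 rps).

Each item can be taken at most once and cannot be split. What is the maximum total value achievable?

70 rps

Check high-value combinations within 10 GB:
- item 1+item 4+item 6: memory 2+3+4=9, value 28+29+13=70
- item 1+item 4+item 8: memory 2+3+5=10, value 28+29+3=60
- item 1+item 4: memory 2+3=5, value 28+29=57
- item 1+item 2: memory 2+8=10, value 28+29=57
Best: 70 rps.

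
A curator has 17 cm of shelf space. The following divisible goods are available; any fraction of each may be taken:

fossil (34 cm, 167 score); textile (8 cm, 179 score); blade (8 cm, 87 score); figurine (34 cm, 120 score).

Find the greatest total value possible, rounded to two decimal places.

Take in order of value per unit:
- textile (179/8 per unit): all 8 → value 179, running total 179.00
- blade (87/8 per unit): all 8 → value 87, running total 266.00
- fossil (167/34 per unit): 1 of 34 → value 1×167/34 = 4.9118, running total 270.91
Total 270.91.

270.91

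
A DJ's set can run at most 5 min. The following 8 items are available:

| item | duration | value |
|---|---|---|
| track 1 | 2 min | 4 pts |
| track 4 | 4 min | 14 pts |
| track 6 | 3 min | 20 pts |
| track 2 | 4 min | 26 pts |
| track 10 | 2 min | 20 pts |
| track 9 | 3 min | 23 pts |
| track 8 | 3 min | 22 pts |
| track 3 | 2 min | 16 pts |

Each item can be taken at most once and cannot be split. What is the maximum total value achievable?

43 pts

This is a 0/1 knapsack; check combinations near the capacity.
- track 10+track 9: duration 2+3=5, value 20+23=43
- track 10+track 8: duration 2+3=5, value 20+22=42
- track 6+track 10: duration 3+2=5, value 20+20=40
- track 9+track 3: duration 3+2=5, value 23+16=39
- track 8+track 3: duration 3+2=5, value 22+16=38
Best: 43 pts.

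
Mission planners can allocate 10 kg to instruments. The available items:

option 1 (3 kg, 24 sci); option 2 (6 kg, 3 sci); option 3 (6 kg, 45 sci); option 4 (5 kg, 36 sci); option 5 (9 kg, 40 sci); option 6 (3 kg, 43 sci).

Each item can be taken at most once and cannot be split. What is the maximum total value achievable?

Check high-value combinations within 10 kg:
- option 3+option 6: mass 6+3=9, value 45+43=88
- option 4+option 6: mass 5+3=8, value 36+43=79
- option 1+option 3: mass 3+6=9, value 24+45=69
- option 1+option 6: mass 3+3=6, value 24+43=67
- option 1+option 4: mass 3+5=8, value 24+36=60
Best: 88 sci.

88 sci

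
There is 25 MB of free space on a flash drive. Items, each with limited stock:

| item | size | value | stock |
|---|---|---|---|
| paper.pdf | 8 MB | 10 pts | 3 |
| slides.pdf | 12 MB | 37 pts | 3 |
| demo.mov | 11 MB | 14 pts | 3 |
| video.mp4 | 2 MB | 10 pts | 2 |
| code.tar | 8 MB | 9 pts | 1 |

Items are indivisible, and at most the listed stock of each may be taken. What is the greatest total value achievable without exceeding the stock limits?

Best selections within size 25 and stock limits:
- 2×slides.pdf: size 24, value 74
- 1×paper.pdf + 1×slides.pdf + 2×video.mp4: size 24, value 67
Best: 74 pts.

74 pts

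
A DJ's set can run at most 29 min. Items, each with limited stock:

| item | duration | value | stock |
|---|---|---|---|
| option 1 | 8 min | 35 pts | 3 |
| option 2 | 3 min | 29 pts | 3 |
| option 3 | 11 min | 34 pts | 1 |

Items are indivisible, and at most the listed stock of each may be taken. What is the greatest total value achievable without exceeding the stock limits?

Top feasible selections:
- 2×option 1 + 3×option 2: duration 25, value 157
- 1×option 1 + 3×option 2 + 1×option 3: duration 28, value 156
Best: 157 pts.

157 pts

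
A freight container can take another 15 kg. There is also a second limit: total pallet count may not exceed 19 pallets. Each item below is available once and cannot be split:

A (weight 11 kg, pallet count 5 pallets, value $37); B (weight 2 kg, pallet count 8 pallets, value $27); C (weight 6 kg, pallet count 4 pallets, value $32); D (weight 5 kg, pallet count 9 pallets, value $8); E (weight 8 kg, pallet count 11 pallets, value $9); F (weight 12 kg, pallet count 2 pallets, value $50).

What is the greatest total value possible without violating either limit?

Feasible sets respecting both limits:
- B+F: weight 14, pallet count 10, value 77
- A+B: weight 13, pallet count 13, value 64
- B+C: weight 8, pallet count 12, value 59
Best: $77.

$77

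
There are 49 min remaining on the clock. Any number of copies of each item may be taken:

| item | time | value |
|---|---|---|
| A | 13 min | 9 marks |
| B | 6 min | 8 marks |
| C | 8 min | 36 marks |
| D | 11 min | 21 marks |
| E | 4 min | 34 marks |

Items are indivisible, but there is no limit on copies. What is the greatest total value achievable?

Best value-per-unit is E at 34/4, and filling with it alone uses time 12×4=48. No mix of the others beats 12×34 = 408.

408 marks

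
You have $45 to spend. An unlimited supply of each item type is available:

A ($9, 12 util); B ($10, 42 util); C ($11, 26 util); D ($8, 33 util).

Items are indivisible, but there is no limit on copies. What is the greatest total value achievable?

Best value-per-unit is B at 42/10; filling with it alone gives 4×42 = 168.
Optimal mix: 2×B + 3×D → cost 44, value 183.

183 util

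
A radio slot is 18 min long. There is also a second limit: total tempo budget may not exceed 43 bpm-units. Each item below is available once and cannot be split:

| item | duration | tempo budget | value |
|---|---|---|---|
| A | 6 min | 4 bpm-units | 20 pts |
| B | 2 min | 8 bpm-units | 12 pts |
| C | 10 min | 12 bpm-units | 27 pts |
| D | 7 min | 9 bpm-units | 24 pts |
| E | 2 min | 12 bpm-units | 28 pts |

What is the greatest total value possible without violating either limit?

Feasible sets respecting both limits:
- A+B+D+E: duration 17, tempo budget 33, value 84
- A+C+E: duration 18, tempo budget 28, value 75
- A+D+E: duration 15, tempo budget 25, value 72
Best: 84 pts.

84 pts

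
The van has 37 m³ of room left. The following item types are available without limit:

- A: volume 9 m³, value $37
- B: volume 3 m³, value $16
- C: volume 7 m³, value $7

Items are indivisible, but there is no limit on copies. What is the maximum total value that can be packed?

Best value-per-unit is B at 16/3, and filling with it alone uses volume 12×3=36. No mix of the others beats 12×16 = 192.

$192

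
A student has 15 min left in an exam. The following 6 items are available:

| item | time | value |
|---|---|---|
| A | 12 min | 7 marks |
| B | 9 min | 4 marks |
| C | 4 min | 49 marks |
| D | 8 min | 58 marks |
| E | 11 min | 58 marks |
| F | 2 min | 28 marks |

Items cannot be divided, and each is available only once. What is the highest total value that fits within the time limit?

135 marks

This is a 0/1 knapsack; check combinations near the capacity.
- C+D+F: time 4+8+2=14, value 49+58+28=135
- C+D: time 4+8=12, value 49+58=107
- C+E: time 4+11=15, value 49+58=107
- D+F: time 8+2=10, value 58+28=86
- E+F: time 11+2=13, value 58+28=86
Best: 135 marks.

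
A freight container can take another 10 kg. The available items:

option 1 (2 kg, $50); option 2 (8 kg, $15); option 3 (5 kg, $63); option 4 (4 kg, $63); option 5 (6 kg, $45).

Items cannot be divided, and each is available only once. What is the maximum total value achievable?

$126

Check high-value combinations within 10 kg:
- option 3+option 4: weight 5+4=9, value 63+63=126
- option 1+option 4: weight 2+4=6, value 50+63=113
- option 1+option 3: weight 2+5=7, value 50+63=113
- option 4+option 5: weight 4+6=10, value 63+45=108
- option 1+option 5: weight 2+6=8, value 50+45=95
Best: $126.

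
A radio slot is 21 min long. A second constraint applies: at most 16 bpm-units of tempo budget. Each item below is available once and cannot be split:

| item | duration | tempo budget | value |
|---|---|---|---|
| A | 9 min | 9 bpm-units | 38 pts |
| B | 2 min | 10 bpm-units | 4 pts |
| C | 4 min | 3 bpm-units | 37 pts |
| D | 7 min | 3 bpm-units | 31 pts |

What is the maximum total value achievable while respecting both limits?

106 pts

Feasible sets respecting both limits:
- A+C+D: duration 20, tempo budget 15, value 106
- A+C: duration 13, tempo budget 12, value 75
- B+C+D: duration 13, tempo budget 16, value 72
Best: 106 pts.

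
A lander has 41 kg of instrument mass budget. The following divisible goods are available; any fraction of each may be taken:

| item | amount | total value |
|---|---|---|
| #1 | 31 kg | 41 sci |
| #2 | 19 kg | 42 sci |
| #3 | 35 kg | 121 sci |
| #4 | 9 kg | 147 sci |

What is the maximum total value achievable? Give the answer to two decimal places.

Take in order of value per unit:
- #4 (147/9 per unit): all 9 → value 147, running total 147.00
- #3 (121/35 per unit): 32 of 35 → value 32×121/35 = 110.6286, running total 257.63
Total 257.63.

257.63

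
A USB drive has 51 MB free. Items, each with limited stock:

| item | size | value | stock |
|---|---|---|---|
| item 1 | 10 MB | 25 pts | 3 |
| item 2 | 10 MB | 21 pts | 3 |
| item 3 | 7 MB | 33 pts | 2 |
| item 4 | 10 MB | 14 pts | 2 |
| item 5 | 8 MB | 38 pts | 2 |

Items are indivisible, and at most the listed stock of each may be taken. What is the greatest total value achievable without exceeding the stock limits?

Top feasible selections:
- 2×item 1 + 2×item 3 + 2×item 5: size 50, value 192
- 1×item 1 + 1×item 2 + 2×item 3 + 2×item 5: size 50, value 188
- 2×item 2 + 2×item 3 + 2×item 5: size 50, value 184
Best: 192 pts.

192 pts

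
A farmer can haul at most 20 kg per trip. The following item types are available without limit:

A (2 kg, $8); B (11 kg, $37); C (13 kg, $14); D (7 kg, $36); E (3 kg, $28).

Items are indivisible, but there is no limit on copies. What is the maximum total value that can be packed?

$176

Best value-per-unit is E at 28/3; filling with it alone gives 6×28 = 168.
Optimal mix: 1×A + 6×E → weight 20, value 176.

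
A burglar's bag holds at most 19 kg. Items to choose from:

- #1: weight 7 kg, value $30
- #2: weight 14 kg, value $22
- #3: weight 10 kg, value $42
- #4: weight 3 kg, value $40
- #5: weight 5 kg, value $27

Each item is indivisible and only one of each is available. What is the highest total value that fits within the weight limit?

$109

Check high-value combinations within 19 kg:
- #3+#4+#5: weight 10+3+5=18, value 42+40+27=109
- #1+#4+#5: weight 7+3+5=15, value 30+40+27=97
- #3+#4: weight 10+3=13, value 42+40=82
Best: $109.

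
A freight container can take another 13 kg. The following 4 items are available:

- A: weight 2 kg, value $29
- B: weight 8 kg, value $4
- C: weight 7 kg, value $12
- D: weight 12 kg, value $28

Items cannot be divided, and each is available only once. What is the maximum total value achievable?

$41

Check high-value combinations within 13 kg:
- A+C: weight 2+7=9, value 29+12=41
- A+B: weight 2+8=10, value 29+4=33
- A: weight 2, value 29
- D: weight 12, value 28
- C: weight 7, value 12
Best: $41.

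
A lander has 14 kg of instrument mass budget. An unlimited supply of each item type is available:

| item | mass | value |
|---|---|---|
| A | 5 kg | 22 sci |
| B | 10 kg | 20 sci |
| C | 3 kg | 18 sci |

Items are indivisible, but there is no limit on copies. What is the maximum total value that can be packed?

76 sci

Best value-per-unit is C at 18/3; filling with it alone gives 4×18 = 72.
Optimal mix: 1×A + 3×C → mass 14, value 76.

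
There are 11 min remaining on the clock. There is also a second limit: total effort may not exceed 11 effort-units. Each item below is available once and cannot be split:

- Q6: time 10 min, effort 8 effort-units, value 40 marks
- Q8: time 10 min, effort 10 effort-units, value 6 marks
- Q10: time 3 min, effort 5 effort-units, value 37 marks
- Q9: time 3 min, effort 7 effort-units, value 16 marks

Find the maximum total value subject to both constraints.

40 marks

Feasible sets respecting both limits:
- Q6: time 10, effort 8, value 40
- Q10: time 3, effort 5, value 37
- Q9: time 3, effort 7, value 16
Best: 40 marks.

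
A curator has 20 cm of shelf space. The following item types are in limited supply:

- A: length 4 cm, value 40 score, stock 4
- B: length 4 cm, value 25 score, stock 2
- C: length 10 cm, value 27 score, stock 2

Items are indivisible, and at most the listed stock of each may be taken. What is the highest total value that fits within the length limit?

Best selections within length 20 and stock limits:
- 4×A + 1×B: length 20, value 185
- 3×A + 2×B: length 20, value 170
- 4×A: length 16, value 160
Best: 185 score.

185 score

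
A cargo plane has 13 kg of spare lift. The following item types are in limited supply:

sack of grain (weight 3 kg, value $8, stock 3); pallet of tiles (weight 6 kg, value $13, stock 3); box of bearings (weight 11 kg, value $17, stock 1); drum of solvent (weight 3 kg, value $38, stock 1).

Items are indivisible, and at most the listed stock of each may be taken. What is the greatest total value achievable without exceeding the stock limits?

$62

Top feasible selections:
- 3×sack of grain + 1×drum of solvent: weight 12, value 62
- 1×sack of grain + 1×pallet of tiles + 1×drum of solvent: weight 12, value 59
- 2×sack of grain + 1×drum of solvent: weight 9, value 54
- 1×pallet of tiles + 1×drum of solvent: weight 9, value 51
Best: $62.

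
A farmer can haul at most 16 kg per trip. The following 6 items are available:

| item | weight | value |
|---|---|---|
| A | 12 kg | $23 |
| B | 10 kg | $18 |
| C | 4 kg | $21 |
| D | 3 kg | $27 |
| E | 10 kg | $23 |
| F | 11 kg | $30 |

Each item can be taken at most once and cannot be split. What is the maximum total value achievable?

Check high-value combinations within 16 kg:
- D+F: weight 3+11=14, value 27+30=57
- C+F: weight 4+11=15, value 21+30=51
- D+E: weight 3+10=13, value 27+23=50
Best: $57.

$57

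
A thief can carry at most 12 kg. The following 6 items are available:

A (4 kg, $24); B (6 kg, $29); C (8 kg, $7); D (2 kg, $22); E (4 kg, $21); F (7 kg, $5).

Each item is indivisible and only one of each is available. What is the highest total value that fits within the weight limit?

Check high-value combinations within 12 kg:
- A+B+D: weight 4+6+2=12, value 24+29+22=75
- B+D+E: weight 6+2+4=12, value 29+22+21=72
- A+D+E: weight 4+2+4=10, value 24+22+21=67
- A+B: weight 4+6=10, value 24+29=53
Best: $75.

$75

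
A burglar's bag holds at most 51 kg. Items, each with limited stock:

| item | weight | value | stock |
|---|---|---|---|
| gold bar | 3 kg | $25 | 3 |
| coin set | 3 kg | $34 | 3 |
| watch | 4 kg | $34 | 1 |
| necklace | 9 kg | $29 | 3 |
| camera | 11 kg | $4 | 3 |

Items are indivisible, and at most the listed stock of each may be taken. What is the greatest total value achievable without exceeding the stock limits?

Best selections within weight 51 and stock limits:
- 3×gold bar + 3×coin set + 1×watch + 3×necklace: weight 49, value 298
- 2×gold bar + 3×coin set + 1×watch + 3×necklace: weight 46, value 273
- 3×gold bar + 3×coin set + 1×watch + 2×necklace + 1×camera: weight 51, value 273
Best: $298.

$298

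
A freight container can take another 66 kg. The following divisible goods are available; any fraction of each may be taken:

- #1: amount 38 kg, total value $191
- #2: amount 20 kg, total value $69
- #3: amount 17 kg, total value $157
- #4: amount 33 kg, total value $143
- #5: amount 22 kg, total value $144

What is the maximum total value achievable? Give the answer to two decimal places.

Take in order of value per unit:
- #3 (157/17 per unit): all 17 → value 157, running total 157.00
- #5 (144/22 per unit): all 22 → value 144, running total 301.00
- #1 (191/38 per unit): 27 of 38 → value 27×191/38 = 135.7105, running total 436.71
Total 436.71.

436.71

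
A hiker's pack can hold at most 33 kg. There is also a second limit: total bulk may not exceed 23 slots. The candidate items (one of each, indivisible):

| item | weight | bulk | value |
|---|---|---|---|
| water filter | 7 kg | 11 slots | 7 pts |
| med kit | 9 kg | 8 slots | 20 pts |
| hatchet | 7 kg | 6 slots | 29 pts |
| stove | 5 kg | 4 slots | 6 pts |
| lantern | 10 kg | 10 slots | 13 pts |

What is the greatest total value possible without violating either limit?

Feasible sets respecting both limits:
- med kit+hatchet+stove: weight 21, bulk 18, value 55
- med kit+hatchet: weight 16, bulk 14, value 49
- hatchet+stove+lantern: weight 22, bulk 20, value 48
Best: 55 pts.

55 pts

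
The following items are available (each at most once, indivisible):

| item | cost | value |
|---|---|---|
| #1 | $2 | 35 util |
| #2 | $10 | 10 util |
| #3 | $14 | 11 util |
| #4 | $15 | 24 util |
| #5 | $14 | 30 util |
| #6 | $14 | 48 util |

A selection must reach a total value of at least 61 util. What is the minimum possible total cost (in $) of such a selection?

Subsets with value ≥ 61, sorted by total cost:
- #1+#6: cost 16, value 83
- #1+#5: cost 16, value 65
- #1+#2+#6: cost 26, value 93
- #1+#2+#5: cost 26, value 75
Minimum cost: 16 $.

16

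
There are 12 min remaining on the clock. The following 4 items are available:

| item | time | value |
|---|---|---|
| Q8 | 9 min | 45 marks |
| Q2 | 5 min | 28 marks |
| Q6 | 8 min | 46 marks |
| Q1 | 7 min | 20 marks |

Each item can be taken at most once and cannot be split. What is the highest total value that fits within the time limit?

48 marks

This is a 0/1 knapsack; check combinations near the capacity.
- Q2+Q1: time 5+7=12, value 28+20=48
- Q6: time 8, value 46
- Q8: time 9, value 45
- Q2: time 5, value 28
Best: 48 marks.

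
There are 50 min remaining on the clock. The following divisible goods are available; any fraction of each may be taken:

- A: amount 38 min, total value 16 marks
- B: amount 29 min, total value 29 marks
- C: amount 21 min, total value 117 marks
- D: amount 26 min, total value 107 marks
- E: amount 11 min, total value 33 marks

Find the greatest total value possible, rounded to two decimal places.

Take in order of value per unit:
- C (117/21 per unit): all 21 → value 117, running total 117.00
- D (107/26 per unit): all 26 → value 107, running total 224.00
- E (33/11 per unit): 3 of 11 → value 3×33/11 = 9.0000, running total 233.00
Total 233.00.

233.00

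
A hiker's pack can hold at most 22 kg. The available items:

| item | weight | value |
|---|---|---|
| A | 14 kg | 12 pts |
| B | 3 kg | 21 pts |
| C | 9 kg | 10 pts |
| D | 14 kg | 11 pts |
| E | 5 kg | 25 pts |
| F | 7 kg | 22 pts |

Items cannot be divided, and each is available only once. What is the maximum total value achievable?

68 pts

Check high-value combinations within 22 kg:
- B+E+F: weight 3+5+7=15, value 21+25+22=68
- A+B+E: weight 14+3+5=22, value 12+21+25=58
- C+E+F: weight 9+5+7=21, value 10+25+22=57
Best: 68 pts.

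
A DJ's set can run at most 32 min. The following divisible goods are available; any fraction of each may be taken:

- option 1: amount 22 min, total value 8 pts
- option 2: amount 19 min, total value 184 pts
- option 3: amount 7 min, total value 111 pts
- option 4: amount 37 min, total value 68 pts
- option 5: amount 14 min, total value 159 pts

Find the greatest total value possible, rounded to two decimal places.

376.53

Take in order of value per unit:
- option 3 (111/7 per unit): all 7 → value 111, running total 111.00
- option 5 (159/14 per unit): all 14 → value 159, running total 270.00
- option 2 (184/19 per unit): 11 of 19 → value 11×184/19 = 106.5263, running total 376.53
Total 376.53.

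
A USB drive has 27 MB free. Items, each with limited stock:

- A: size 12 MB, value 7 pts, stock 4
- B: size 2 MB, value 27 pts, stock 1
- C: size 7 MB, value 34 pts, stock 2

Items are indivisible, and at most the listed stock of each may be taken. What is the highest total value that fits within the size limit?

95 pts

Top feasible selections:
- 1×B + 2×C: size 16, value 95
- 1×A + 2×C: size 26, value 75
Best: 95 pts.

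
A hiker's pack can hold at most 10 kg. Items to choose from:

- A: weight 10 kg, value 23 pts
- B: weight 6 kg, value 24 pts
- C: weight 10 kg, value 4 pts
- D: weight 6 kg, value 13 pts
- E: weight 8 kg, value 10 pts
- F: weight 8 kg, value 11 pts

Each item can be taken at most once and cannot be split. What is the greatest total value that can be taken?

24 pts

Check high-value combinations within 10 kg:
- B: weight 6, value 24
- A: weight 10, value 23
- D: weight 6, value 13
Best: 24 pts.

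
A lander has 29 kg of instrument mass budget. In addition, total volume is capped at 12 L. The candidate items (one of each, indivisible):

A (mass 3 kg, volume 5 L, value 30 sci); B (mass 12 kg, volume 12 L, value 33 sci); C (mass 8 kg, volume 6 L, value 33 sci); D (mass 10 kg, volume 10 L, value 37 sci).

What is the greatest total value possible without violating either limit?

63 sci

Feasible sets respecting both limits:
- A+C: mass 11, volume 11, value 63
- D: mass 10, volume 10, value 37
- B: mass 12, volume 12, value 33
- C: mass 8, volume 6, value 33
Best: 63 sci.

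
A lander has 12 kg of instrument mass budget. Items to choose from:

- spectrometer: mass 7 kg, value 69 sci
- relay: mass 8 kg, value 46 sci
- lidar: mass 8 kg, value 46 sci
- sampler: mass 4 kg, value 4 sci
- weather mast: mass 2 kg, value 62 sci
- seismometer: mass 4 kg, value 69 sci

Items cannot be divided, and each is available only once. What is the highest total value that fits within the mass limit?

This is a 0/1 knapsack; check combinations near the capacity.
- spectrometer+seismometer: mass 7+4=11, value 69+69=138
- sampler+weather mast+seismometer: mass 4+2+4=10, value 4+62+69=135
- weather mast+seismometer: mass 2+4=6, value 62+69=131
Best: 138 sci.

138 sci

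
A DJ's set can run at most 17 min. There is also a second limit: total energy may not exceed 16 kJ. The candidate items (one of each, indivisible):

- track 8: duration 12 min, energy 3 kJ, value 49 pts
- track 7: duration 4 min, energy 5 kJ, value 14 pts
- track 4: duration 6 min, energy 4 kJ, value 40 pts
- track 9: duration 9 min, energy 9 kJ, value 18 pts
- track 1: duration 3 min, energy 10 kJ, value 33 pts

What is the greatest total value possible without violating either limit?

82 pts

Feasible sets respecting both limits:
- track 8+track 1: duration 15, energy 13, value 82
- track 4+track 1: duration 9, energy 14, value 73
- track 8+track 7: duration 16, energy 8, value 63
Best: 82 pts.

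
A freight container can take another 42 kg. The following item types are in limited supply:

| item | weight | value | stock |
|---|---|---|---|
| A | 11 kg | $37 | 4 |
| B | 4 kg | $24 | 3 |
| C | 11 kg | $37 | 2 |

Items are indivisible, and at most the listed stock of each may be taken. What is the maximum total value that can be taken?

Top feasible selections:
- 1×A + 2×B + 2×C: weight 41, value 159
- 2×A + 2×B + 1×C: weight 41, value 159
Best: $159.

$159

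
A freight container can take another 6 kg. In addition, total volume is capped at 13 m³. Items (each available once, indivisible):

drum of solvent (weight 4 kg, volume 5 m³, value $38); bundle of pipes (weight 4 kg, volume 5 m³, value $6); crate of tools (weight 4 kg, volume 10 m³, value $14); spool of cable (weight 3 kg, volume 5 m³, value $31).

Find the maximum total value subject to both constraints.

$38

Feasible sets respecting both limits:
- drum of solvent: weight 4, volume 5, value 38
- spool of cable: weight 3, volume 5, value 31
- crate of tools: weight 4, volume 10, value 14
Best: $38.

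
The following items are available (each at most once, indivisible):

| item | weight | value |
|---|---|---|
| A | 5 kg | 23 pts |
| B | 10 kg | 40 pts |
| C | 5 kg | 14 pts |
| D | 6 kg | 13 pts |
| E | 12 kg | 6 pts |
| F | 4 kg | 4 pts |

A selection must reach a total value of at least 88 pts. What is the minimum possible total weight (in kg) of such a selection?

26

Subsets with value ≥ 88, sorted by total weight:
- A+B+C+D: weight 26, value 90
- A+B+C+D+F: weight 30, value 94
Minimum weight: 26 kg.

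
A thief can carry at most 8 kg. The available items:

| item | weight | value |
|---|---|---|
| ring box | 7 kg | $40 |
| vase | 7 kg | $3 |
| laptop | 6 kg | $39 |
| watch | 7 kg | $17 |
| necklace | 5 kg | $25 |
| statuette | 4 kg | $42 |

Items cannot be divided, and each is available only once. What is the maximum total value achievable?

$42

Check high-value combinations within 8 kg:
- statuette: weight 4, value 42
- ring box: weight 7, value 40
- laptop: weight 6, value 39
Best: $42.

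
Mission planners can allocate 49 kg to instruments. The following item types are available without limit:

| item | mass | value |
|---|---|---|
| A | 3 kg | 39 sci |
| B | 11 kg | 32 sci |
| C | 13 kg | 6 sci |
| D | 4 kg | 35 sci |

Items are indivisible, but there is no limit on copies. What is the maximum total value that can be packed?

624 sci

Best value-per-unit is A at 39/3, and filling with it alone uses mass 16×3=48. No mix of the others beats 16×39 = 624.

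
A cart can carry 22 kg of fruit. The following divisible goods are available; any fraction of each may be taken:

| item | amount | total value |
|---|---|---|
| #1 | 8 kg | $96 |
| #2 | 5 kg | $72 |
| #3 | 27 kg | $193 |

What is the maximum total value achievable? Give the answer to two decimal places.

232.33

Take in order of value per unit:
- #2 (72/5 per unit): all 5 → value 72, running total 72.00
- #1 (96/8 per unit): all 8 → value 96, running total 168.00
- #3 (193/27 per unit): 9 of 27 → value 9×193/27 = 64.3333, running total 232.33
Total 232.33.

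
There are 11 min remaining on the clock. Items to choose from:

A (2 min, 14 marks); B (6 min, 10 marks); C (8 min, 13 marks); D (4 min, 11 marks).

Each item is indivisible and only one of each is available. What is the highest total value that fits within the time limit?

This is a 0/1 knapsack; check combinations near the capacity.
- A+C: time 2+8=10, value 14+13=27
- A+D: time 2+4=6, value 14+11=25
- A+B: time 2+6=8, value 14+10=24
- B+D: time 6+4=10, value 10+11=21
- A: time 2, value 14
Best: 27 marks.

27 marks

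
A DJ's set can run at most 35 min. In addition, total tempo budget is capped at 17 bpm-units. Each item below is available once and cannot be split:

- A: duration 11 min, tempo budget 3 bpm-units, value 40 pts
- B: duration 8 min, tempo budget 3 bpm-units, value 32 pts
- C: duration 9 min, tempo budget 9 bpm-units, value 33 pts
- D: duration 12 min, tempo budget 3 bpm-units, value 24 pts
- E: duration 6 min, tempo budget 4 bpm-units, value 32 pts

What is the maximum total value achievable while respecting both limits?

Feasible sets respecting both limits:
- A+B+C: duration 28, tempo budget 15, value 105
- A+C+E: duration 26, tempo budget 16, value 105
- A+B+E: duration 25, tempo budget 10, value 104
Best: 105 pts.

105 pts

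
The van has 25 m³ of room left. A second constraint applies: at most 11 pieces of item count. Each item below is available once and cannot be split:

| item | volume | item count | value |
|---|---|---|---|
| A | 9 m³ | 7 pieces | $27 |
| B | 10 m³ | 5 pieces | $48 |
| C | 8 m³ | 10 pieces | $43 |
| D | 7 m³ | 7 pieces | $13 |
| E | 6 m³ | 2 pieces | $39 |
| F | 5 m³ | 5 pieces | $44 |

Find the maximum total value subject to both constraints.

$92

Feasible sets respecting both limits:
- B+F: volume 15, item count 10, value 92
- B+E: volume 16, item count 7, value 87
- E+F: volume 11, item count 7, value 83
Best: $92.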